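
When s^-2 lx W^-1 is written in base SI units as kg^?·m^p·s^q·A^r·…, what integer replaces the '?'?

-1

lx = lm/m² (illuminance = luminous flux per area),
    = m⁻²·cd.
W = J/s (power = energy per time),
    = kg·m²·s⁻³.
So W⁻¹ = kg⁻¹·m⁻²·s³.
Combining: s⁻²·lx·W⁻¹ = s⁻² · (m⁻²·cd) · (kg⁻¹·m⁻²·s³) = kg⁻¹·m⁻⁴·s·cd.
The exponent of kg is -1.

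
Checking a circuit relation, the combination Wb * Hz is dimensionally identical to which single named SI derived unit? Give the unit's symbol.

Wb = V·s (flux: a volt is a weber per second),
    = kg·m²·s⁻²·A⁻¹.
Hz = 1/s = s⁻¹ (frequency is cycles per second).
Combining: Wb·Hz = (kg·m²·s⁻²·A⁻¹) · s⁻¹ = kg·m²·s⁻³·A⁻¹.
kg·m²·s⁻³·A⁻¹ is the base-SI form of the volt.

V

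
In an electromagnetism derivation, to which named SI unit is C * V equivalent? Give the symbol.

C = A·s = s·A (charge = current × time).
V = W/A (potential = power per current),
    = kg·m²·s⁻³·A⁻¹.
Combining: C·V = (s·A) · (kg·m²·s⁻³·A⁻¹) = kg·m²·s⁻².
kg·m²·s⁻² is the base-SI form of the joule.

J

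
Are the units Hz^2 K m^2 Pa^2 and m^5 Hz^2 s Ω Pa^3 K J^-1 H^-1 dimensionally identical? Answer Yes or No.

Yes

Left side:
  Hz = s⁻¹.
  So Hz² = s⁻².
  Pa = kg·m⁻¹·s⁻².
  So Pa² = kg²·m⁻²·s⁻⁴.
  Combining: Hz²·K·m²·Pa² = s⁻² · K · m² · (kg²·m⁻²·s⁻⁴) = kg²·s⁻⁶·K.
Right side:
  Hz = 1/s = s⁻¹ (frequency is cycles per second).
  So Hz² = s⁻².
  Ω = V/A (resistance = voltage per current),
      = kg·m²·s⁻³·A⁻².
  Pa = N/m² (pressure = force per area),
      = kg·m⁻¹·s⁻².
  So Pa³ = kg³·m⁻³·s⁻⁶.
  J = N·m (work = force × distance),
      = kg·m²·s⁻².
  So J⁻¹ = kg⁻¹·m⁻²·s².
  H = Wb/A (inductance = flux per current),
      = kg·m²·s⁻²·A⁻².
  So H⁻¹ = kg⁻¹·m⁻²·s²·A².
  Combining: m⁵·Hz²·s·Ω·Pa³·K·J⁻¹·H⁻¹ = m⁵ · s⁻² · s · (kg·m²·s⁻³·A⁻²) · (kg³·m⁻³·s⁻⁶) · K · (kg⁻¹·m⁻²·s²) · (kg⁻¹·m⁻²·s²·A²) = kg²·s⁻⁶·K.
Both reduce to kg²·s⁻⁶·K.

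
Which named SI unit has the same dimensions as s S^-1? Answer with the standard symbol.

H

S = kg⁻¹·m⁻²·s³·A².
So S⁻¹ = kg·m²·s⁻³·A⁻².
Combining: s·S⁻¹ = s · (kg·m²·s⁻³·A⁻²) = kg·m²·s⁻²·A⁻².
kg·m²·s⁻²·A⁻² is the base-SI form of the henry.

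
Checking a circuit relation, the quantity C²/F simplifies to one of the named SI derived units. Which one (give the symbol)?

J

F = C/V (capacitance = charge per voltage),
    = A·s/(kg·m²·s⁻³·A⁻¹) (substituting C and V),
    = kg⁻¹·m⁻²·s⁴·A².
So F⁻¹ = kg·m²·s⁻⁴·A⁻².
C = A·s = s·A (charge = current × time).
So C² = s²·A².
Combining: F⁻¹·C² = (kg·m²·s⁻⁴·A⁻²) · (s²·A²) = kg·m²·s⁻².
kg·m²·s⁻² is the base-SI form of the joule.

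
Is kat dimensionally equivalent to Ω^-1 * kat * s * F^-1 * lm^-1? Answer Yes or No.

No

Left side:
  kat = s⁻¹·mol.
Right side:
  Ω = V/A (resistance = voltage per current),
      = kg·m²·s⁻³·A⁻².
  So Ω⁻¹ = kg⁻¹·m⁻²·s³·A².
  kat = mol/s = s⁻¹·mol (catalytic activity).
  F = C/V (capacitance = charge per voltage),
      = A·s/(kg·m²·s⁻³·A⁻¹) (substituting C and V),
      = kg⁻¹·m⁻²·s⁴·A².
  So F⁻¹ = kg·m²·s⁻⁴·A⁻².
  lm = cd·sr = cd (luminous flux; sr is dimensionless).
  So lm⁻¹ = cd⁻¹.
  Combining: Ω⁻¹·kat·s·F⁻¹·lm⁻¹ = (kg⁻¹·m⁻²·s³·A²) · (s⁻¹·mol) · s · (kg·m²·s⁻⁴·A⁻²) · cd⁻¹ = s⁻¹·mol·cd⁻¹.
Left is s⁻¹·mol; right is s⁻¹·mol·cd⁻¹ — different.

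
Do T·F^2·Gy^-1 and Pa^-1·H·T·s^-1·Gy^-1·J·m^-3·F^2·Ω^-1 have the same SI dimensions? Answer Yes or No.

Yes

Left side:
  T = kg·s⁻²·A⁻¹.
  F = kg⁻¹·m⁻²·s⁴·A².
  So F² = kg⁻²·m⁻⁴·s⁸·A⁴.
  Gy = m²·s⁻².
  So Gy⁻¹ = m⁻²·s².
  Combining: T·F²·Gy⁻¹ = (kg·s⁻²·A⁻¹) · (kg⁻²·m⁻⁴·s⁸·A⁴) · (m⁻²·s²) = kg⁻¹·m⁻⁶·s⁸·A³.
Right side:
  Pa = kg·m⁻¹·s⁻².
  So Pa⁻¹ = kg⁻¹·m·s².
  H = kg·m²·s⁻²·A⁻².
  T = kg·s⁻²·A⁻¹.
  Gy = m²·s⁻².
  So Gy⁻¹ = m⁻²·s².
  J = kg·m²·s⁻².
  F = kg⁻¹·m⁻²·s⁴·A².
  So F² = kg⁻²·m⁻⁴·s⁸·A⁴.
  Ω = kg·m²·s⁻³·A⁻².
  So Ω⁻¹ = kg⁻¹·m⁻²·s³·A².
  Combining: Pa⁻¹·H·T·s⁻¹·Gy⁻¹·J·m⁻³·F²·Ω⁻¹ = (kg⁻¹·m·s²) · (kg·m²·s⁻²·A⁻²) · (kg·s⁻²·A⁻¹) · s⁻¹ · (m⁻²·s²) · (kg·m²·s⁻²) · m⁻³ · (kg⁻²·m⁻⁴·s⁸·A⁴) · (kg⁻¹·m⁻²·s³·A²) = kg⁻¹·m⁻⁶·s⁸·A³.
Both reduce to kg⁻¹·m⁻⁶·s⁸·A³.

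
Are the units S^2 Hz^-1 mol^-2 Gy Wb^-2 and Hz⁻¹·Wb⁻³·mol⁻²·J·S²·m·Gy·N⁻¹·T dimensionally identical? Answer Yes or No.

Yes

Left side:
  S = 1/Ω (conductance is reciprocal resistance),
      = kg⁻¹·m⁻²·s³·A².
  So S² = kg⁻²·m⁻⁴·s⁶·A⁴.
  Hz = 1/s = s⁻¹ (frequency is cycles per second).
  So Hz⁻¹ = s.
  Gy = J/kg (absorbed dose = energy per mass),
      = m²·s⁻².
  Wb = V·s (flux: a volt is a weber per second),
      = kg·m²·s⁻²·A⁻¹.
  So Wb⁻² = kg⁻²·m⁻⁴·s⁴·A².
  Combining: S²·Hz⁻¹·mol⁻²·Gy·Wb⁻² = (kg⁻²·m⁻⁴·s⁶·A⁴) · s · mol⁻² · (m²·s⁻²) · (kg⁻²·m⁻⁴·s⁴·A²) = kg⁻⁴·m⁻⁶·s⁹·A⁶·mol⁻².
Right side:
  Hz = s⁻¹.
  So Hz⁻¹ = s.
  Wb = kg·m²·s⁻²·A⁻¹.
  So Wb⁻³ = kg⁻³·m⁻⁶·s⁶·A³.
  J = kg·m²·s⁻².
  S = kg⁻¹·m⁻²·s³·A².
  So S² = kg⁻²·m⁻⁴·s⁶·A⁴.
  Gy = m²·s⁻².
  N = kg·m·s⁻².
  So N⁻¹ = kg⁻¹·m⁻¹·s².
  T = kg·s⁻²·A⁻¹.
  Combining: Hz⁻¹·Wb⁻³·mol⁻²·J·S²·m·Gy·N⁻¹·T = s · (kg⁻³·m⁻⁶·s⁶·A³) · mol⁻² · (kg·m²·s⁻²) · (kg⁻²·m⁻⁴·s⁶·A⁴) · m · (m²·s⁻²) · (kg⁻¹·m⁻¹·s²) · (kg·s⁻²·A⁻¹) = kg⁻⁴·m⁻⁶·s⁹·A⁶·mol⁻².
Both reduce to kg⁻⁴·m⁻⁶·s⁹·A⁶·mol⁻².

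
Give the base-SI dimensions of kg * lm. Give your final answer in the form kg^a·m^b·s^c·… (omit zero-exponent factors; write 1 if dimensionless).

lm = cd·sr = cd (luminous flux; sr is dimensionless).
Combining: kg·lm = kg · cd = kg·cd.

kg·cd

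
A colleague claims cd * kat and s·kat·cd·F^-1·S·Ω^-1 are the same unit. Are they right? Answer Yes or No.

No

Left side:
  kat = mol/s = s⁻¹·mol (catalytic activity).
  Combining: cd·kat = cd · (s⁻¹·mol) = s⁻¹·mol·cd.
Right side:
  kat = mol/s = s⁻¹·mol (catalytic activity).
  F = C/V (capacitance = charge per voltage),
      = A·s/(kg·m²·s⁻³·A⁻¹) (substituting C and V),
      = kg⁻¹·m⁻²·s⁴·A².
  So F⁻¹ = kg·m²·s⁻⁴·A⁻².
  S = 1/Ω (conductance is reciprocal resistance),
      = kg⁻¹·m⁻²·s³·A².
  Ω = V/A (resistance = voltage per current),
      = kg·m²·s⁻³·A⁻².
  So Ω⁻¹ = kg⁻¹·m⁻²·s³·A².
  Combining: s·kat·cd·F⁻¹·S·Ω⁻¹ = s · (s⁻¹·mol) · cd · (kg·m²·s⁻⁴·A⁻²) · (kg⁻¹·m⁻²·s³·A²) · (kg⁻¹·m⁻²·s³·A²) = kg⁻¹·m⁻²·s²·A²·mol·cd.
Left is s⁻¹·mol·cd; right is kg⁻¹·m⁻²·s²·A²·mol·cd — different.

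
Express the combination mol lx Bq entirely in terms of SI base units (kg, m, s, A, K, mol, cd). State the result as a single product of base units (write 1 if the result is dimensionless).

m⁻²·s⁻¹·mol·cd

lx = lm/m² (illuminance = luminous flux per area),
    = m⁻²·cd.
Bq = 1/s = s⁻¹ (activity is decays per second).
Combining: mol·lx·Bq = mol · (m⁻²·cd) · s⁻¹ = m⁻²·s⁻¹·mol·cd.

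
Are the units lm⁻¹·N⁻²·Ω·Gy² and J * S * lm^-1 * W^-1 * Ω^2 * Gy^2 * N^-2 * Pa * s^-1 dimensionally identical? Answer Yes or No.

No

Left side:
  lm = cd·sr = cd (luminous flux; sr is dimensionless).
  So lm⁻¹ = cd⁻¹.
  N = kg·m/s² = kg·m·s⁻² (force = mass × acceleration).
  So N⁻² = kg⁻²·m⁻²·s⁴.
  Ω = V/A (resistance = voltage per current),
      = kg·m²·s⁻³·A⁻².
  Gy = J/kg (absorbed dose = energy per mass),
      = m²·s⁻².
  So Gy² = m⁴·s⁻⁴.
  Combining: lm⁻¹·N⁻²·Ω·Gy² = cd⁻¹ · (kg⁻²·m⁻²·s⁴) · (kg·m²·s⁻³·A⁻²) · (m⁴·s⁻⁴) = kg⁻¹·m⁴·s⁻³·A⁻²·cd⁻¹.
Right side:
  J = N·m (work = force × distance),
      = kg·m²·s⁻².
  S = 1/Ω (conductance is reciprocal resistance),
      = kg⁻¹·m⁻²·s³·A².
  lm = cd·sr = cd (luminous flux; sr is dimensionless).
  So lm⁻¹ = cd⁻¹.
  W = J/s (power = energy per time),
      = kg·m²·s⁻³.
  So W⁻¹ = kg⁻¹·m⁻²·s³.
  Ω = V/A (resistance = voltage per current),
      = kg·m²·s⁻³·A⁻².
  So Ω² = kg²·m⁴·s⁻⁶·A⁻⁴.
  Gy = J/kg (absorbed dose = energy per mass),
      = m²·s⁻².
  So Gy² = m⁴·s⁻⁴.
  N = kg·m/s² = kg·m·s⁻² (force = mass × acceleration).
  So N⁻² = kg⁻²·m⁻²·s⁴.
  Pa = N/m² (pressure = force per area),
      = kg·m⁻¹·s⁻².
  Combining: J·S·lm⁻¹·W⁻¹·Ω²·Gy²·N⁻²·Pa·s⁻¹ = (kg·m²·s⁻²) · (kg⁻¹·m⁻²·s³·A²) · cd⁻¹ · (kg⁻¹·m⁻²·s³) · (kg²·m⁴·s⁻⁶·A⁻⁴) · (m⁴·s⁻⁴) · (kg⁻²·m⁻²·s⁴) · (kg·m⁻¹·s⁻²) · s⁻¹ = m³·s⁻⁵·A⁻²·cd⁻¹.
Left is kg⁻¹·m⁴·s⁻³·A⁻²·cd⁻¹; right is m³·s⁻⁵·A⁻²·cd⁻¹ — different.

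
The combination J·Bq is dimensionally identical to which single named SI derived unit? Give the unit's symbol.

W

J = N·m (work = force × distance),
    = kg·m²·s⁻².
Bq = 1/s = s⁻¹ (activity is decays per second).
Combining: J·Bq = (kg·m²·s⁻²) · s⁻¹ = kg·m²·s⁻³.
kg·m²·s⁻³ is the base-SI form of the watt.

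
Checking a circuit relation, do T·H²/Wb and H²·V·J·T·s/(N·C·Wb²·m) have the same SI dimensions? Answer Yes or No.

No

Left side:
  T = Wb/m² (flux density = flux per area),
      = kg·s⁻²·A⁻¹.
  Wb = V·s (flux: a volt is a weber per second),
      = kg·m²·s⁻²·A⁻¹.
  So Wb⁻¹ = kg⁻¹·m⁻²·s²·A.
  H = Wb/A (inductance = flux per current),
      = kg·m²·s⁻²·A⁻².
  So H² = kg²·m⁴·s⁻⁴·A⁻⁴.
  Combining: T·Wb⁻¹·H² = (kg·s⁻²·A⁻¹) · (kg⁻¹·m⁻²·s²·A) · (kg²·m⁴·s⁻⁴·A⁻⁴) = kg²·m²·s⁻⁴·A⁻⁴.
Right side:
  H = kg·m²·s⁻²·A⁻².
  So H² = kg²·m⁴·s⁻⁴·A⁻⁴.
  V = kg·m²·s⁻³·A⁻¹.
  J = kg·m²·s⁻².
  N = kg·m·s⁻².
  So N⁻¹ = kg⁻¹·m⁻¹·s².
  C = s·A.
  So C⁻¹ = s⁻¹·A⁻¹.
  T = kg·s⁻²·A⁻¹.
  Wb = kg·m²·s⁻²·A⁻¹.
  So Wb⁻² = kg⁻²·m⁻⁴·s⁴·A².
  Combining: H²·V·J·N⁻¹·C⁻¹·T·Wb⁻²·m⁻¹·s = (kg²·m⁴·s⁻⁴·A⁻⁴) · (kg·m²·s⁻³·A⁻¹) · (kg·m²·s⁻²) · (kg⁻¹·m⁻¹·s²) · (s⁻¹·A⁻¹) · (kg·s⁻²·A⁻¹) · (kg⁻²·m⁻⁴·s⁴·A²) · m⁻¹ · s = kg²·m²·s⁻⁵·A⁻⁵.
Left is kg²·m²·s⁻⁴·A⁻⁴; right is kg²·m²·s⁻⁵·A⁻⁵ — different.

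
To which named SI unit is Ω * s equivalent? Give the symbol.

Ω = V/A (resistance = voltage per current),
    = kg·m²·s⁻³·A⁻².
Combining: Ω·s = (kg·m²·s⁻³·A⁻²) · s = kg·m²·s⁻²·A⁻².
kg·m²·s⁻²·A⁻² is the base-SI form of the henry.

H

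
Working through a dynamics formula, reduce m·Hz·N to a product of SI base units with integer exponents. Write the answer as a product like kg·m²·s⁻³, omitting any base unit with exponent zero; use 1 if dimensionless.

kg·m²·s⁻³

Hz = 1/s = s⁻¹ (frequency is cycles per second).
N = kg·m/s² = kg·m·s⁻² (force = mass × acceleration).
Combining: m·Hz·N = m · s⁻¹ · (kg·m·s⁻²) = kg·m²·s⁻³.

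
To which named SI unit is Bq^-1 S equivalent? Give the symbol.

F

Bq = 1/s = s⁻¹ (activity is decays per second).
So Bq⁻¹ = s.
S = 1/Ω (conductance is reciprocal resistance),
    = kg⁻¹·m⁻²·s³·A².
Combining: Bq⁻¹·S = s · (kg⁻¹·m⁻²·s³·A²) = kg⁻¹·m⁻²·s⁴·A².
kg⁻¹·m⁻²·s⁴·A² is the base-SI form of the farad.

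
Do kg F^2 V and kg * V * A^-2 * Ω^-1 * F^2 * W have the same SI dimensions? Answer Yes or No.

Left side:
  F = C/V (capacitance = charge per voltage),
      = A·s/(kg·m²·s⁻³·A⁻¹) (substituting C and V),
      = kg⁻¹·m⁻²·s⁴·A².
  So F² = kg⁻²·m⁻⁴·s⁸·A⁴.
  V = W/A (potential = power per current),
      = kg·m²·s⁻³·A⁻¹.
  Combining: kg·F²·V = kg · (kg⁻²·m⁻⁴·s⁸·A⁴) · (kg·m²·s⁻³·A⁻¹) = m⁻²·s⁵·A³.
Right side:
  V = W/A (potential = power per current),
      = kg·m²·s⁻³·A⁻¹.
  Ω = V/A (resistance = voltage per current),
      = kg·m²·s⁻³·A⁻².
  So Ω⁻¹ = kg⁻¹·m⁻²·s³·A².
  F = C/V (capacitance = charge per voltage),
      = A·s/(kg·m²·s⁻³·A⁻¹) (substituting C and V),
      = kg⁻¹·m⁻²·s⁴·A².
  So F² = kg⁻²·m⁻⁴·s⁸·A⁴.
  W = J/s (power = energy per time),
      = kg·m²·s⁻³.
  Combining: kg·V·A⁻²·Ω⁻¹·F²·W = kg · (kg·m²·s⁻³·A⁻¹) · A⁻² · (kg⁻¹·m⁻²·s³·A²) · (kg⁻²·m⁻⁴·s⁸·A⁴) · (kg·m²·s⁻³) = m⁻²·s⁵·A³.
Both reduce to m⁻²·s⁵·A³.

Yes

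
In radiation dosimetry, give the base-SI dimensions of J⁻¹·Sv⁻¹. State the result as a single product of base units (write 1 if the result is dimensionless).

kg⁻¹·m⁻⁴·s⁴

J = N·m (work = force × distance),
    = kg·m²·s⁻².
So J⁻¹ = kg⁻¹·m⁻²·s².
Sv = J/kg (equivalent dose = energy per mass),
    = m²·s⁻².
So Sv⁻¹ = m⁻²·s².
Combining: J⁻¹·Sv⁻¹ = (kg⁻¹·m⁻²·s²) · (m⁻²·s²) = kg⁻¹·m⁻⁴·s⁴.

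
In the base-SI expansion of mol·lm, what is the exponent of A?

0

lm = cd·sr = cd (luminous flux; sr is dimensionless).
Combining: mol·lm = mol · cd = mol·cd.
The exponent of A is 0.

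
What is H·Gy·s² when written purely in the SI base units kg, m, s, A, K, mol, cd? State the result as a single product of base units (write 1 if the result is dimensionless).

H = Wb/A (inductance = flux per current),
    = kg·m²·s⁻²·A⁻².
Gy = J/kg (absorbed dose = energy per mass),
    = m²·s⁻².
Combining: H·Gy·s² = (kg·m²·s⁻²·A⁻²) · (m²·s⁻²) · s² = kg·m⁴·s⁻²·A⁻².

kg·m⁴·s⁻²·A⁻²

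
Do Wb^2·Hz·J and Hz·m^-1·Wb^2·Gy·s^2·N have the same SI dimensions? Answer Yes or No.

Yes

Left side:
  Wb = V·s (flux: a volt is a weber per second),
      = kg·m²·s⁻²·A⁻¹.
  So Wb² = kg²·m⁴·s⁻⁴·A⁻².
  Hz = 1/s = s⁻¹ (frequency is cycles per second).
  J = N·m (work = force × distance),
      = kg·m²·s⁻².
  Combining: Wb²·Hz·J = (kg²·m⁴·s⁻⁴·A⁻²) · s⁻¹ · (kg·m²·s⁻²) = kg³·m⁶·s⁻⁷·A⁻².
Right side:
  Hz = 1/s = s⁻¹ (frequency is cycles per second).
  Wb = V·s (flux: a volt is a weber per second),
      = kg·m²·s⁻²·A⁻¹.
  So Wb² = kg²·m⁴·s⁻⁴·A⁻².
  Gy = J/kg (absorbed dose = energy per mass),
      = m²·s⁻².
  N = kg·m/s² = kg·m·s⁻² (force = mass × acceleration).
  Combining: Hz·m⁻¹·Wb²·Gy·s²·N = s⁻¹ · m⁻¹ · (kg²·m⁴·s⁻⁴·A⁻²) · (m²·s⁻²) · s² · (kg·m·s⁻²) = kg³·m⁶·s⁻⁷·A⁻².
Both reduce to kg³·m⁶·s⁻⁷·A⁻².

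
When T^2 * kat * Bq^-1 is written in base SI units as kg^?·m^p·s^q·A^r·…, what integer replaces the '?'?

T = kg·s⁻²·A⁻¹.
So T² = kg²·s⁻⁴·A⁻².
kat = s⁻¹·mol.
Bq = s⁻¹.
So Bq⁻¹ = s.
Combining: T²·kat·Bq⁻¹ = (kg²·s⁻⁴·A⁻²) · (s⁻¹·mol) · s = kg²·s⁻⁴·A⁻²·mol.
The exponent of kg is 2.

2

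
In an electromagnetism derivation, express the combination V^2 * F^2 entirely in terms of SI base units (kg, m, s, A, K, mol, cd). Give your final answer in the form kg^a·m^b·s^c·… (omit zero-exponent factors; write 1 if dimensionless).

s²·A²

V = kg·m²·s⁻³·A⁻¹.
So V² = kg²·m⁴·s⁻⁶·A⁻².
F = kg⁻¹·m⁻²·s⁴·A².
So F² = kg⁻²·m⁻⁴·s⁸·A⁴.
Combining: V²·F² = (kg²·m⁴·s⁻⁶·A⁻²) · (kg⁻²·m⁻⁴·s⁸·A⁴) = s²·A².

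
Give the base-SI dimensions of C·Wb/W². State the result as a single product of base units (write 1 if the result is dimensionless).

kg⁻¹·m⁻²·s⁵

C = A·s = s·A (charge = current × time).
W = J/s (power = energy per time),
    = kg·m²·s⁻³.
So W⁻² = kg⁻²·m⁻⁴·s⁶.
Wb = V·s (flux: a volt is a weber per second),
    = kg·m²·s⁻²·A⁻¹.
Combining: C·W⁻²·Wb = (s·A) · (kg⁻²·m⁻⁴·s⁶) · (kg·m²·s⁻²·A⁻¹) = kg⁻¹·m⁻²·s⁵.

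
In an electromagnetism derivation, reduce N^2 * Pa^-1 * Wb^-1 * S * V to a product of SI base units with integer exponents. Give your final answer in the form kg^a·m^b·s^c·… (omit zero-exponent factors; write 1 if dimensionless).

N = kg·m/s² = kg·m·s⁻² (force = mass × acceleration).
So N² = kg²·m²·s⁻⁴.
Pa = N/m² (pressure = force per area),
    = kg·m⁻¹·s⁻².
So Pa⁻¹ = kg⁻¹·m·s².
Wb = V·s (flux: a volt is a weber per second),
    = kg·m²·s⁻²·A⁻¹.
So Wb⁻¹ = kg⁻¹·m⁻²·s²·A.
S = 1/Ω (conductance is reciprocal resistance),
    = kg⁻¹·m⁻²·s³·A².
V = W/A (potential = power per current),
    = kg·m²·s⁻³·A⁻¹.
Combining: N²·Pa⁻¹·Wb⁻¹·S·V = (kg²·m²·s⁻⁴) · (kg⁻¹·m·s²) · (kg⁻¹·m⁻²·s²·A) · (kg⁻¹·m⁻²·s³·A²) · (kg·m²·s⁻³·A⁻¹) = m·A².

m·A²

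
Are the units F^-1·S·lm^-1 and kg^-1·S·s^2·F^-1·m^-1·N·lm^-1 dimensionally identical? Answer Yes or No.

Left side:
  F = kg⁻¹·m⁻²·s⁴·A².
  So F⁻¹ = kg·m²·s⁻⁴·A⁻².
  S = kg⁻¹·m⁻²·s³·A².
  lm = cd.
  So lm⁻¹ = cd⁻¹.
  Combining: F⁻¹·S·lm⁻¹ = (kg·m²·s⁻⁴·A⁻²) · (kg⁻¹·m⁻²·s³·A²) · cd⁻¹ = s⁻¹·cd⁻¹.
Right side:
  S = 1/Ω (conductance is reciprocal resistance),
      = kg⁻¹·m⁻²·s³·A².
  F = C/V (capacitance = charge per voltage),
      = A·s/(kg·m²·s⁻³·A⁻¹) (substituting C and V),
      = kg⁻¹·m⁻²·s⁴·A².
  So F⁻¹ = kg·m²·s⁻⁴·A⁻².
  N = kg·m/s² = kg·m·s⁻² (force = mass × acceleration).
  lm = cd·sr = cd (luminous flux; sr is dimensionless).
  So lm⁻¹ = cd⁻¹.
  Combining: kg⁻¹·S·s²·F⁻¹·m⁻¹·N·lm⁻¹ = kg⁻¹ · (kg⁻¹·m⁻²·s³·A²) · s² · (kg·m²·s⁻⁴·A⁻²) · m⁻¹ · (kg·m·s⁻²) · cd⁻¹ = s⁻¹·cd⁻¹.
Both reduce to s⁻¹·cd⁻¹.

Yes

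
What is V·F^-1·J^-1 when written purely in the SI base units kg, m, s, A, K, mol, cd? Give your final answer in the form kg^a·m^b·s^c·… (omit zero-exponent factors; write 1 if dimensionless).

kg·m²·s⁻⁵·A⁻³

V = W/A (potential = power per current),
    = kg·m²·s⁻³·A⁻¹.
F = C/V (capacitance = charge per voltage),
    = A·s/(kg·m²·s⁻³·A⁻¹) (substituting C and V),
    = kg⁻¹·m⁻²·s⁴·A².
So F⁻¹ = kg·m²·s⁻⁴·A⁻².
J = N·m (work = force × distance),
    = kg·m²·s⁻².
So J⁻¹ = kg⁻¹·m⁻²·s².
Combining: V·F⁻¹·J⁻¹ = (kg·m²·s⁻³·A⁻¹) · (kg·m²·s⁻⁴·A⁻²) · (kg⁻¹·m⁻²·s²) = kg·m²·s⁻⁵·A⁻³.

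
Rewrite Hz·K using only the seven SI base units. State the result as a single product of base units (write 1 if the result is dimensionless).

s⁻¹·K

Hz = 1/s = s⁻¹ (frequency is cycles per second).
Combining: Hz·K = s⁻¹ · K = s⁻¹·K.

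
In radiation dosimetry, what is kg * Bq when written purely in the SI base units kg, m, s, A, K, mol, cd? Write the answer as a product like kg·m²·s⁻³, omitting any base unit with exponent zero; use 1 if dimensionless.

Bq = s⁻¹.
Combining: kg·Bq = kg · s⁻¹ = kg·s⁻¹.

kg·s⁻¹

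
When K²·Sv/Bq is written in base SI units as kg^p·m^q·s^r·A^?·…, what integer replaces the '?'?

Sv = J/kg (equivalent dose = energy per mass),
    = m²·s⁻².
Bq = 1/s = s⁻¹ (activity is decays per second).
So Bq⁻¹ = s.
Combining: K²·Sv·Bq⁻¹ = K² · (m²·s⁻²) · s = m²·s⁻¹·K².
The exponent of A is 0.

0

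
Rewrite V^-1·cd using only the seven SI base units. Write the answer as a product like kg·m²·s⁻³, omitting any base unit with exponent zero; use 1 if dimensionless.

kg⁻¹·m⁻²·s³·A·cd

V = W/A (potential = power per current),
    = kg·m²·s⁻³·A⁻¹.
So V⁻¹ = kg⁻¹·m⁻²·s³·A.
Combining: V⁻¹·cd = (kg⁻¹·m⁻²·s³·A) · cd = kg⁻¹·m⁻²·s³·A·cd.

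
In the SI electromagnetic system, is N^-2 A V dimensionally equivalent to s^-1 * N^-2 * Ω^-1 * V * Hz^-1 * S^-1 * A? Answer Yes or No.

Left side:
  N = kg·m·s⁻².
  So N⁻² = kg⁻²·m⁻²·s⁴.
  V = kg·m²·s⁻³·A⁻¹.
  Combining: N⁻²·A·V = (kg⁻²·m⁻²·s⁴) · A · (kg·m²·s⁻³·A⁻¹) = kg⁻¹·s.
Right side:
  N = kg·m/s² = kg·m·s⁻² (force = mass × acceleration).
  So N⁻² = kg⁻²·m⁻²·s⁴.
  Ω = V/A (resistance = voltage per current),
      = kg·m²·s⁻³·A⁻².
  So Ω⁻¹ = kg⁻¹·m⁻²·s³·A².
  V = W/A (potential = power per current),
      = kg·m²·s⁻³·A⁻¹.
  Hz = 1/s = s⁻¹ (frequency is cycles per second).
  So Hz⁻¹ = s.
  S = 1/Ω (conductance is reciprocal resistance),
      = kg⁻¹·m⁻²·s³·A².
  So S⁻¹ = kg·m²·s⁻³·A⁻².
  Combining: s⁻¹·N⁻²·Ω⁻¹·V·Hz⁻¹·S⁻¹·A = s⁻¹ · (kg⁻²·m⁻²·s⁴) · (kg⁻¹·m⁻²·s³·A²) · (kg·m²·s⁻³·A⁻¹) · s · (kg·m²·s⁻³·A⁻²) · A = kg⁻¹·s.
Both reduce to kg⁻¹·s.

Yes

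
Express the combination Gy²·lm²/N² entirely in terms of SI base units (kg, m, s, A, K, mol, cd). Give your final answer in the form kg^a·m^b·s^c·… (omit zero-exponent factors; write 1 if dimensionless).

kg⁻²·m²·cd²

Gy = J/kg (absorbed dose = energy per mass),
    = m²·s⁻².
So Gy² = m⁴·s⁻⁴.
lm = cd·sr = cd (luminous flux; sr is dimensionless).
So lm² = cd².
N = kg·m/s² = kg·m·s⁻² (force = mass × acceleration).
So N⁻² = kg⁻²·m⁻²·s⁴.
Combining: Gy²·lm²·N⁻² = (m⁴·s⁻⁴) · cd² · (kg⁻²·m⁻²·s⁴) = kg⁻²·m²·cd².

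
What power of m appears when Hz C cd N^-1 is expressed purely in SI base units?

Hz = s⁻¹.
C = s·A.
N = kg·m·s⁻².
So N⁻¹ = kg⁻¹·m⁻¹·s².
Combining: Hz·C·cd·N⁻¹ = s⁻¹ · (s·A) · cd · (kg⁻¹·m⁻¹·s²) = kg⁻¹·m⁻¹·s²·A·cd.
The exponent of m is -1.

-1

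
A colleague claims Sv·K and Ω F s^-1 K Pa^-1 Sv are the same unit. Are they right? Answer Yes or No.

No

Left side:
  Sv = J/kg (equivalent dose = energy per mass),
      = m²·s⁻².
  Combining: Sv·K = (m²·s⁻²) · K = m²·s⁻²·K.
Right side:
  Ω = V/A (resistance = voltage per current),
      = kg·m²·s⁻³·A⁻².
  F = C/V (capacitance = charge per voltage),
      = A·s/(kg·m²·s⁻³·A⁻¹) (substituting C and V),
      = kg⁻¹·m⁻²·s⁴·A².
  Pa = N/m² (pressure = force per area),
      = kg·m⁻¹·s⁻².
  So Pa⁻¹ = kg⁻¹·m·s².
  Sv = J/kg (equivalent dose = energy per mass),
      = m²·s⁻².
  Combining: Ω·F·s⁻¹·K·Pa⁻¹·Sv = (kg·m²·s⁻³·A⁻²) · (kg⁻¹·m⁻²·s⁴·A²) · s⁻¹ · K · (kg⁻¹·m·s²) · (m²·s⁻²) = kg⁻¹·m³·K.
Left is m²·s⁻²·K; right is kg⁻¹·m³·K — different.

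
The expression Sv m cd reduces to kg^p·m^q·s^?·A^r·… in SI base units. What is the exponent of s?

-2

Sv = m²·s⁻².
Combining: Sv·m·cd = (m²·s⁻²) · m · cd = m³·s⁻²·cd.
The exponent of s is -2.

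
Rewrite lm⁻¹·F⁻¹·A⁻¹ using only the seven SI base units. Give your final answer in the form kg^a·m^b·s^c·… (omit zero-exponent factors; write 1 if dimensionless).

lm = cd·sr = cd (luminous flux; sr is dimensionless).
So lm⁻¹ = cd⁻¹.
F = C/V (capacitance = charge per voltage),
    = A·s/(kg·m²·s⁻³·A⁻¹) (substituting C and V),
    = kg⁻¹·m⁻²·s⁴·A².
So F⁻¹ = kg·m²·s⁻⁴·A⁻².
Combining: lm⁻¹·F⁻¹·A⁻¹ = cd⁻¹ · (kg·m²·s⁻⁴·A⁻²) · A⁻¹ = kg·m²·s⁻⁴·A⁻³·cd⁻¹.

kg·m²·s⁻⁴·A⁻³·cd⁻¹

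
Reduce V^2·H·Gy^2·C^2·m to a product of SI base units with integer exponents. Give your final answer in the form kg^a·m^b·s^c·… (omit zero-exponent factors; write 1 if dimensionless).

kg³·m¹¹·s⁻¹⁰·A⁻²

V = W/A (potential = power per current),
    = kg·m²·s⁻³·A⁻¹.
So V² = kg²·m⁴·s⁻⁶·A⁻².
H = Wb/A (inductance = flux per current),
    = kg·m²·s⁻²·A⁻².
Gy = J/kg (absorbed dose = energy per mass),
    = m²·s⁻².
So Gy² = m⁴·s⁻⁴.
C = A·s = s·A (charge = current × time).
So C² = s²·A².
Combining: V²·H·Gy²·C²·m = (kg²·m⁴·s⁻⁶·A⁻²) · (kg·m²·s⁻²·A⁻²) · (m⁴·s⁻⁴) · (s²·A²) · m = kg³·m¹¹·s⁻¹⁰·A⁻².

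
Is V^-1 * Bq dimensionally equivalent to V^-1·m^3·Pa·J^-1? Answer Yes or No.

Left side:
  V = kg·m²·s⁻³·A⁻¹.
  So V⁻¹ = kg⁻¹·m⁻²·s³·A.
  Bq = s⁻¹.
  Combining: V⁻¹·Bq = (kg⁻¹·m⁻²·s³·A) · s⁻¹ = kg⁻¹·m⁻²·s²·A.
Right side:
  V = W/A (potential = power per current),
      = kg·m²·s⁻³·A⁻¹.
  So V⁻¹ = kg⁻¹·m⁻²·s³·A.
  Pa = N/m² (pressure = force per area),
      = kg·m⁻¹·s⁻².
  J = N·m (work = force × distance),
      = kg·m²·s⁻².
  So J⁻¹ = kg⁻¹·m⁻²·s².
  Combining: V⁻¹·m³·Pa·J⁻¹ = (kg⁻¹·m⁻²·s³·A) · m³ · (kg·m⁻¹·s⁻²) · (kg⁻¹·m⁻²·s²) = kg⁻¹·m⁻²·s³·A.
Left is kg⁻¹·m⁻²·s²·A; right is kg⁻¹·m⁻²·s³·A — different.

No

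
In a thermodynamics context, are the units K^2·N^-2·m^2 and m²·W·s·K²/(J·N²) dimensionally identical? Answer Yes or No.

Yes

Left side:
  N = kg·m·s⁻².
  So N⁻² = kg⁻²·m⁻²·s⁴.
  Combining: K²·N⁻²·m² = K² · (kg⁻²·m⁻²·s⁴) · m² = kg⁻²·s⁴·K².
Right side:
  J = kg·m²·s⁻².
  So J⁻¹ = kg⁻¹·m⁻²·s².
  N = kg·m·s⁻².
  So N⁻² = kg⁻²·m⁻²·s⁴.
  W = kg·m²·s⁻³.
  Combining: J⁻¹·N⁻²·m²·W·s·K² = (kg⁻¹·m⁻²·s²) · (kg⁻²·m⁻²·s⁴) · m² · (kg·m²·s⁻³) · s · K² = kg⁻²·s⁴·K².
Both reduce to kg⁻²·s⁴·K².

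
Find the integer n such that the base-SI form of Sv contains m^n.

2

Sv = m²·s⁻².
The exponent of m is 2.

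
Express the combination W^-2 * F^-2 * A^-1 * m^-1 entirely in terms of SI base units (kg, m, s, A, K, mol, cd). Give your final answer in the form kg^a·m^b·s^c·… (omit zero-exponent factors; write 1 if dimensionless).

W = J/s (power = energy per time),
    = kg·m²·s⁻³.
So W⁻² = kg⁻²·m⁻⁴·s⁶.
F = C/V (capacitance = charge per voltage),
    = A·s/(kg·m²·s⁻³·A⁻¹) (substituting C and V),
    = kg⁻¹·m⁻²·s⁴·A².
So F⁻² = kg²·m⁴·s⁻⁸·A⁻⁴.
Combining: W⁻²·F⁻²·A⁻¹·m⁻¹ = (kg⁻²·m⁻⁴·s⁶) · (kg²·m⁴·s⁻⁸·A⁻⁴) · A⁻¹ · m⁻¹ = m⁻¹·s⁻²·A⁻⁵.

m⁻¹·s⁻²·A⁻⁵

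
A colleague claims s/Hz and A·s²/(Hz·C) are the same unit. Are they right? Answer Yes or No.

Left side:
  Hz = 1/s = s⁻¹ (frequency is cycles per second).
  So Hz⁻¹ = s.
  Combining: s·Hz⁻¹ = s · s = s².
Right side:
  Hz = 1/s = s⁻¹ (frequency is cycles per second).
  So Hz⁻¹ = s.
  C = A·s = s·A (charge = current × time).
  So C⁻¹ = s⁻¹·A⁻¹.
  Combining: A·Hz⁻¹·C⁻¹·s² = A · s · (s⁻¹·A⁻¹) · s² = s².
Both reduce to s².

Yes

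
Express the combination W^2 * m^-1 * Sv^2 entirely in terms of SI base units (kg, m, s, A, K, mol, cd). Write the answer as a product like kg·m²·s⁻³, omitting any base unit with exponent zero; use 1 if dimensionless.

W = J/s (power = energy per time),
    = kg·m²·s⁻³.
So W² = kg²·m⁴·s⁻⁶.
Sv = J/kg (equivalent dose = energy per mass),
    = m²·s⁻².
So Sv² = m⁴·s⁻⁴.
Combining: W²·m⁻¹·Sv² = (kg²·m⁴·s⁻⁶) · m⁻¹ · (m⁴·s⁻⁴) = kg²·m⁷·s⁻¹⁰.

kg²·m⁷·s⁻¹⁰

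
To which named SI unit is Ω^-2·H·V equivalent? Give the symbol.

C

Ω = V/A (resistance = voltage per current),
    = kg·m²·s⁻³·A⁻².
So Ω⁻² = kg⁻²·m⁻⁴·s⁶·A⁴.
H = Wb/A (inductance = flux per current),
    = kg·m²·s⁻²·A⁻².
V = W/A (potential = power per current),
    = kg·m²·s⁻³·A⁻¹.
Combining: Ω⁻²·H·V = (kg⁻²·m⁻⁴·s⁶·A⁴) · (kg·m²·s⁻²·A⁻²) · (kg·m²·s⁻³·A⁻¹) = s·A.
s·A is the base-SI form of the coulomb.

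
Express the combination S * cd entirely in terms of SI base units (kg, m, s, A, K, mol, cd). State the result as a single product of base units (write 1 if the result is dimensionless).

S = kg⁻¹·m⁻²·s³·A².
Combining: S·cd = (kg⁻¹·m⁻²·s³·A²) · cd = kg⁻¹·m⁻²·s³·A²·cd.

kg⁻¹·m⁻²·s³·A²·cd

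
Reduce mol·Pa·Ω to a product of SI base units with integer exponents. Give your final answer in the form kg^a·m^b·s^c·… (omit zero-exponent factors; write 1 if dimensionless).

kg²·m·s⁻⁵·A⁻²·mol

Pa = N/m² (pressure = force per area),
    = kg·m⁻¹·s⁻².
Ω = V/A (resistance = voltage per current),
    = kg·m²·s⁻³·A⁻².
Combining: mol·Pa·Ω = mol · (kg·m⁻¹·s⁻²) · (kg·m²·s⁻³·A⁻²) = kg²·m·s⁻⁵·A⁻²·mol.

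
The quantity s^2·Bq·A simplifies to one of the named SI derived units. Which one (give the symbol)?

C

Bq = s⁻¹.
Combining: s²·Bq·A = s² · s⁻¹ · A = s·A.
s·A is the base-SI form of the coulomb.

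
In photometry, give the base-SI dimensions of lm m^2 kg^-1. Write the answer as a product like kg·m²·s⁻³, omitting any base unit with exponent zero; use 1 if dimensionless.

lm = cd.
Combining: lm·m²·kg⁻¹ = cd · m² · kg⁻¹ = kg⁻¹·m²·cd.

kg⁻¹·m²·cd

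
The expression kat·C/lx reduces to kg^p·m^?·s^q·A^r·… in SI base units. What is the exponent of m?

kat = s⁻¹·mol.
C = s·A.
lx = m⁻²·cd.
So lx⁻¹ = m²·cd⁻¹.
Combining: kat·C·lx⁻¹ = (s⁻¹·mol) · (s·A) · (m²·cd⁻¹) = m²·A·mol·cd⁻¹.
The exponent of m is 2.

2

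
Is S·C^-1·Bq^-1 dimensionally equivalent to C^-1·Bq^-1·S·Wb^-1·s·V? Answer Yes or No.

Yes

Left side:
  S = 1/Ω (conductance is reciprocal resistance),
      = kg⁻¹·m⁻²·s³·A².
  C = A·s = s·A (charge = current × time).
  So C⁻¹ = s⁻¹·A⁻¹.
  Bq = 1/s = s⁻¹ (activity is decays per second).
  So Bq⁻¹ = s.
  Combining: S·C⁻¹·Bq⁻¹ = (kg⁻¹·m⁻²·s³·A²) · (s⁻¹·A⁻¹) · s = kg⁻¹·m⁻²·s³·A.
Right side:
  C = A·s = s·A (charge = current × time).
  So C⁻¹ = s⁻¹·A⁻¹.
  Bq = 1/s = s⁻¹ (activity is decays per second).
  So Bq⁻¹ = s.
  S = 1/Ω (conductance is reciprocal resistance),
      = kg⁻¹·m⁻²·s³·A².
  Wb = V·s (flux: a volt is a weber per second),
      = kg·m²·s⁻²·A⁻¹.
  So Wb⁻¹ = kg⁻¹·m⁻²·s²·A.
  V = W/A (potential = power per current),
      = kg·m²·s⁻³·A⁻¹.
  Combining: C⁻¹·Bq⁻¹·S·Wb⁻¹·s·V = (s⁻¹·A⁻¹) · s · (kg⁻¹·m⁻²·s³·A²) · (kg⁻¹·m⁻²·s²·A) · s · (kg·m²·s⁻³·A⁻¹) = kg⁻¹·m⁻²·s³·A.
Both reduce to kg⁻¹·m⁻²·s³·A.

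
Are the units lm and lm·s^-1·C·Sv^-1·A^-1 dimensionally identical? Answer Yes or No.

No

Left side:
  lm = cd·sr = cd (luminous flux; sr is dimensionless).
Right side:
  lm = cd.
  C = s·A.
  Sv = m²·s⁻².
  So Sv⁻¹ = m⁻²·s².
  Combining: lm·s⁻¹·C·Sv⁻¹·A⁻¹ = cd · s⁻¹ · (s·A) · (m⁻²·s²) · A⁻¹ = m⁻²·s²·cd.
Left is cd; right is m⁻²·s²·cd — different.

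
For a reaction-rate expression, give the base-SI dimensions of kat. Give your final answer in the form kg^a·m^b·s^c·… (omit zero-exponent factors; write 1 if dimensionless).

kat = mol/s = s⁻¹·mol (catalytic activity).

s⁻¹·mol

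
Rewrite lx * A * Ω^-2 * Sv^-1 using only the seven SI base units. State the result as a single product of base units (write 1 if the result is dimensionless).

lx = m⁻²·cd.
Ω = kg·m²·s⁻³·A⁻².
So Ω⁻² = kg⁻²·m⁻⁴·s⁶·A⁴.
Sv = m²·s⁻².
So Sv⁻¹ = m⁻²·s².
Combining: lx·A·Ω⁻²·Sv⁻¹ = (m⁻²·cd) · A · (kg⁻²·m⁻⁴·s⁶·A⁴) · (m⁻²·s²) = kg⁻²·m⁻⁸·s⁸·A⁵·cd.

kg⁻²·m⁻⁸·s⁸·A⁵·cd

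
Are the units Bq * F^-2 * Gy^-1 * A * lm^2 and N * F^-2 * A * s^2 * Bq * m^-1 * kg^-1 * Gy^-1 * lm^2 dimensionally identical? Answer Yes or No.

Yes

Left side:
  Bq = 1/s = s⁻¹ (activity is decays per second).
  F = C/V (capacitance = charge per voltage),
      = A·s/(kg·m²·s⁻³·A⁻¹) (substituting C and V),
      = kg⁻¹·m⁻²·s⁴·A².
  So F⁻² = kg²·m⁴·s⁻⁸·A⁻⁴.
  Gy = J/kg (absorbed dose = energy per mass),
      = m²·s⁻².
  So Gy⁻¹ = m⁻²·s².
  lm = cd·sr = cd (luminous flux; sr is dimensionless).
  So lm² = cd².
  Combining: Bq·F⁻²·Gy⁻¹·A·lm² = s⁻¹ · (kg²·m⁴·s⁻⁸·A⁻⁴) · (m⁻²·s²) · A · cd² = kg²·m²·s⁻⁷·A⁻³·cd².
Right side:
  N = kg·m/s² = kg·m·s⁻² (force = mass × acceleration).
  F = C/V (capacitance = charge per voltage),
      = A·s/(kg·m²·s⁻³·A⁻¹) (substituting C and V),
      = kg⁻¹·m⁻²·s⁴·A².
  So F⁻² = kg²·m⁴·s⁻⁸·A⁻⁴.
  Bq = 1/s = s⁻¹ (activity is decays per second).
  Gy = J/kg (absorbed dose = energy per mass),
      = m²·s⁻².
  So Gy⁻¹ = m⁻²·s².
  lm = cd·sr = cd (luminous flux; sr is dimensionless).
  So lm² = cd².
  Combining: N·F⁻²·A·s²·Bq·m⁻¹·kg⁻¹·Gy⁻¹·lm² = (kg·m·s⁻²) · (kg²·m⁴·s⁻⁸·A⁻⁴) · A · s² · s⁻¹ · m⁻¹ · kg⁻¹ · (m⁻²·s²) · cd² = kg²·m²·s⁻⁷·A⁻³·cd².
Both reduce to kg²·m²·s⁻⁷·A⁻³·cd².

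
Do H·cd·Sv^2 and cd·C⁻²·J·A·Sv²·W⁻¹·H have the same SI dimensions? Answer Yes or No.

Left side:
  H = kg·m²·s⁻²·A⁻².
  Sv = m²·s⁻².
  So Sv² = m⁴·s⁻⁴.
  Combining: H·cd·Sv² = (kg·m²·s⁻²·A⁻²) · cd · (m⁴·s⁻⁴) = kg·m⁶·s⁻⁶·A⁻²·cd.
Right side:
  C = A·s = s·A (charge = current × time).
  So C⁻² = s⁻²·A⁻².
  J = N·m (work = force × distance),
      = kg·m²·s⁻².
  Sv = J/kg (equivalent dose = energy per mass),
      = m²·s⁻².
  So Sv² = m⁴·s⁻⁴.
  W = J/s (power = energy per time),
      = kg·m²·s⁻³.
  So W⁻¹ = kg⁻¹·m⁻²·s³.
  H = Wb/A (inductance = flux per current),
      = kg·m²·s⁻²·A⁻².
  Combining: cd·C⁻²·J·A·Sv²·W⁻¹·H = cd · (s⁻²·A⁻²) · (kg·m²·s⁻²) · A · (m⁴·s⁻⁴) · (kg⁻¹·m⁻²·s³) · (kg·m²·s⁻²·A⁻²) = kg·m⁶·s⁻⁷·A⁻³·cd.
Left is kg·m⁶·s⁻⁶·A⁻²·cd; right is kg·m⁶·s⁻⁷·A⁻³·cd — different.

No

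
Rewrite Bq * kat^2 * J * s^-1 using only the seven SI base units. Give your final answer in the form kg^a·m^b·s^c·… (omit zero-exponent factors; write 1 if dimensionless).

kg·m²·s⁻⁶·mol²

Bq = s⁻¹.
kat = s⁻¹·mol.
So kat² = s⁻²·mol².
J = kg·m²·s⁻².
Combining: Bq·kat²·J·s⁻¹ = s⁻¹ · (s⁻²·mol²) · (kg·m²·s⁻²) · s⁻¹ = kg·m²·s⁻⁶·mol².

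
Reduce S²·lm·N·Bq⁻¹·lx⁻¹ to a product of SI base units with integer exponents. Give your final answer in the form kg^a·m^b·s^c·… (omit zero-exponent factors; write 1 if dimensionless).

kg⁻¹·m⁻¹·s⁵·A⁴

S = 1/Ω (conductance is reciprocal resistance),
    = kg⁻¹·m⁻²·s³·A².
So S² = kg⁻²·m⁻⁴·s⁶·A⁴.
lm = cd·sr = cd (luminous flux; sr is dimensionless).
N = kg·m/s² = kg·m·s⁻² (force = mass × acceleration).
Bq = 1/s = s⁻¹ (activity is decays per second).
So Bq⁻¹ = s.
lx = lm/m² (illuminance = luminous flux per area),
    = m⁻²·cd.
So lx⁻¹ = m²·cd⁻¹.
Combining: S²·lm·N·Bq⁻¹·lx⁻¹ = (kg⁻²·m⁻⁴·s⁶·A⁴) · cd · (kg·m·s⁻²) · s · (m²·cd⁻¹) = kg⁻¹·m⁻¹·s⁵·A⁴.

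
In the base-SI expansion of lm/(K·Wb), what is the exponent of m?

Wb = V·s (flux: a volt is a weber per second),
    = kg·m²·s⁻²·A⁻¹.
So Wb⁻¹ = kg⁻¹·m⁻²·s²·A.
lm = cd·sr = cd (luminous flux; sr is dimensionless).
Combining: K⁻¹·Wb⁻¹·lm = K⁻¹ · (kg⁻¹·m⁻²·s²·A) · cd = kg⁻¹·m⁻²·s²·A·K⁻¹·cd.
The exponent of m is -2.

-2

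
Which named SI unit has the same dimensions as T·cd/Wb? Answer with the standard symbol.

lx

T = kg·s⁻²·A⁻¹.
Wb = kg·m²·s⁻²·A⁻¹.
So Wb⁻¹ = kg⁻¹·m⁻²·s²·A.
Combining: T·cd·Wb⁻¹ = (kg·s⁻²·A⁻¹) · cd · (kg⁻¹·m⁻²·s²·A) = m⁻²·cd.
m⁻²·cd is the base-SI form of the lux.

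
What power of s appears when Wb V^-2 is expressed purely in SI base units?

Wb = V·s (flux: a volt is a weber per second),
    = kg·m²·s⁻²·A⁻¹.
V = W/A (potential = power per current),
    = kg·m²·s⁻³·A⁻¹.
So V⁻² = kg⁻²·m⁻⁴·s⁶·A².
Combining: Wb·V⁻² = (kg·m²·s⁻²·A⁻¹) · (kg⁻²·m⁻⁴·s⁶·A²) = kg⁻¹·m⁻²·s⁴·A.
The exponent of s is 4.

4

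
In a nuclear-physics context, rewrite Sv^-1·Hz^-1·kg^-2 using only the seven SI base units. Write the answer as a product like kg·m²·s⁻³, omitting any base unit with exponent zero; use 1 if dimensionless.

kg⁻²·m⁻²·s³

Sv = J/kg (equivalent dose = energy per mass),
    = m²·s⁻².
So Sv⁻¹ = m⁻²·s².
Hz = 1/s = s⁻¹ (frequency is cycles per second).
So Hz⁻¹ = s.
Combining: Sv⁻¹·Hz⁻¹·kg⁻² = (m⁻²·s²) · s · kg⁻² = kg⁻²·m⁻²·s³.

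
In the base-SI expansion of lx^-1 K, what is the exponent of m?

lx = lm/m² (illuminance = luminous flux per area),
    = m⁻²·cd.
So lx⁻¹ = m²·cd⁻¹.
Combining: lx⁻¹·K = (m²·cd⁻¹) · K = m²·K·cd⁻¹.
The exponent of m is 2.

2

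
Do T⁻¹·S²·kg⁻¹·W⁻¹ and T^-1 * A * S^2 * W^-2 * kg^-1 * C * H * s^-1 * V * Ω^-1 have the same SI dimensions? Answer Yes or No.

No

Left side:
  T = Wb/m² (flux density = flux per area),
      = kg·s⁻²·A⁻¹.
  So T⁻¹ = kg⁻¹·s²·A.
  S = 1/Ω (conductance is reciprocal resistance),
      = kg⁻¹·m⁻²·s³·A².
  So S² = kg⁻²·m⁻⁴·s⁶·A⁴.
  W = J/s (power = energy per time),
      = kg·m²·s⁻³.
  So W⁻¹ = kg⁻¹·m⁻²·s³.
  Combining: T⁻¹·S²·kg⁻¹·W⁻¹ = (kg⁻¹·s²·A) · (kg⁻²·m⁻⁴·s⁶·A⁴) · kg⁻¹ · (kg⁻¹·m⁻²·s³) = kg⁻⁵·m⁻⁶·s¹¹·A⁵.
Right side:
  T = kg·s⁻²·A⁻¹.
  So T⁻¹ = kg⁻¹·s²·A.
  S = kg⁻¹·m⁻²·s³·A².
  So S² = kg⁻²·m⁻⁴·s⁶·A⁴.
  W = kg·m²·s⁻³.
  So W⁻² = kg⁻²·m⁻⁴·s⁶.
  C = s·A.
  H = kg·m²·s⁻²·A⁻².
  V = kg·m²·s⁻³·A⁻¹.
  Ω = kg·m²·s⁻³·A⁻².
  So Ω⁻¹ = kg⁻¹·m⁻²·s³·A².
  Combining: T⁻¹·A·S²·W⁻²·kg⁻¹·C·H·s⁻¹·V·Ω⁻¹ = (kg⁻¹·s²·A) · A · (kg⁻²·m⁻⁴·s⁶·A⁴) · (kg⁻²·m⁻⁴·s⁶) · kg⁻¹ · (s·A) · (kg·m²·s⁻²·A⁻²) · s⁻¹ · (kg·m²·s⁻³·A⁻¹) · (kg⁻¹·m⁻²·s³·A²) = kg⁻⁵·m⁻⁶·s¹²·A⁶.
Left is kg⁻⁵·m⁻⁶·s¹¹·A⁵; right is kg⁻⁵·m⁻⁶·s¹²·A⁶ — different.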